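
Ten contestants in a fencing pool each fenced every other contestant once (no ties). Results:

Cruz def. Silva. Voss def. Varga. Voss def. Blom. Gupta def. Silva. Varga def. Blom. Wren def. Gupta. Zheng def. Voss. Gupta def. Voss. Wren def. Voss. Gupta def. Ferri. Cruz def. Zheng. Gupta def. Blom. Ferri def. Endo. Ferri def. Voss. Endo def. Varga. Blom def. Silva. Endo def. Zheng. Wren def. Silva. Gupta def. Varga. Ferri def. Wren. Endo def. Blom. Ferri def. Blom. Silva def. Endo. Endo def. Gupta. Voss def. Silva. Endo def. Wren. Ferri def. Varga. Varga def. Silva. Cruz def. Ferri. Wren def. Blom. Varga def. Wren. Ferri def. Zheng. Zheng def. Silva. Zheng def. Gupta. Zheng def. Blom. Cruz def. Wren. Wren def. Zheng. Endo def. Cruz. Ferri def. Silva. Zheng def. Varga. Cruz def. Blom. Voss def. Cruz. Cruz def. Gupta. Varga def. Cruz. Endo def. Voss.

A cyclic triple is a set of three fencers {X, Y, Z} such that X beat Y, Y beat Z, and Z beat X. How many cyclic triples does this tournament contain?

21

Win totals: Varga 4, Blom 1, Silva 1, Ferri 7, Zheng 5, Voss 4, Endo 7, Cruz 6, Gupta 5, Wren 5.
A fencer with w wins dominates both others in C(w,2) triples; summing gives 6 + 0 + 0 + 21 + 10 + 6 + 21 + 15 + 10 + 10 = 99 transitive triples.
Total triples C(10,3) = 120, so cyclic triples = 120 − 99 = 21.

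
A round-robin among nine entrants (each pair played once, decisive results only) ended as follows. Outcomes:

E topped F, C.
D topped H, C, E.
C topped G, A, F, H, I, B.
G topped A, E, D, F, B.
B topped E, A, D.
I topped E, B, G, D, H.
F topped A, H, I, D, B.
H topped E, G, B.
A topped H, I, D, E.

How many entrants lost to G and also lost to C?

3

G beat: A, B, D, E, F.
C beat: A, B, F, G, H, I.
Both beat: A, B, F — 3.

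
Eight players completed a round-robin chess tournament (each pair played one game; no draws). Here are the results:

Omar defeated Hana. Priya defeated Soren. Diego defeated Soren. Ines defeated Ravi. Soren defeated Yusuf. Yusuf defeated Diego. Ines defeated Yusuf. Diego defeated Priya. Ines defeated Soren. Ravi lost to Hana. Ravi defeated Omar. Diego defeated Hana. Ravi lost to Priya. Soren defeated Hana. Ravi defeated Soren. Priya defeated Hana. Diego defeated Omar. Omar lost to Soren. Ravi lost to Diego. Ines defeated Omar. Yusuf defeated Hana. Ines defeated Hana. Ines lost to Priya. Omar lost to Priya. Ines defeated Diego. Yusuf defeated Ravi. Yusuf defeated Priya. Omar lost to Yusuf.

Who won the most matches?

Win totals: Omar 1, Yusuf 5, Soren 3, Diego 5, Ines 6, Hana 1, Priya 5, Ravi 2.
Ines leads with 6 wins (next highest: 5).

Ines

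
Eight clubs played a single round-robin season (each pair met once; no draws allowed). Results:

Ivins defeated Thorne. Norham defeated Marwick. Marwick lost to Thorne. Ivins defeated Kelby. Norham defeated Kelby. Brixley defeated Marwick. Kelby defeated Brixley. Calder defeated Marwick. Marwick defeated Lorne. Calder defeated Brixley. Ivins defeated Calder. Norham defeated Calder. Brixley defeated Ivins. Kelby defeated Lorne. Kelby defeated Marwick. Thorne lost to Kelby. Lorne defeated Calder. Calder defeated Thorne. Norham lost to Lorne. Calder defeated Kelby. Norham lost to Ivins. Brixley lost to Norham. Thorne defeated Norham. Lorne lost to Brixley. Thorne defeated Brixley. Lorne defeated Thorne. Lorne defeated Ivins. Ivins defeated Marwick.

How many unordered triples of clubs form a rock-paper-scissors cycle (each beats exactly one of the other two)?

16

Win totals: Ivins 5, Thorne 3, Kelby 4, Calder 4, Marwick 1, Brixley 3, Norham 4, Lorne 4.
A club with w wins dominates both others in C(w,2) triples; summing gives 10 + 3 + 6 + 6 + 0 + 3 + 6 + 6 = 40 transitive triples.
Total triples C(8,3) = 56, so cyclic triples = 56 − 40 = 16.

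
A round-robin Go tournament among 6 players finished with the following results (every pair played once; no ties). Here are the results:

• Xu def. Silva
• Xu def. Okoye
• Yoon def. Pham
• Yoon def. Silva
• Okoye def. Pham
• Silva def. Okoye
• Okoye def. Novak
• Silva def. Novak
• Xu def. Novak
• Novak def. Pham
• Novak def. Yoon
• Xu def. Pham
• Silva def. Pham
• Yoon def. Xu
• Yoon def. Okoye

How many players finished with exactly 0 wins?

1

Win totals: Okoye 2, Yoon 4, Pham 0, Xu 4, Silva 3, Novak 2.
Exactly 0: Pham — 1 player.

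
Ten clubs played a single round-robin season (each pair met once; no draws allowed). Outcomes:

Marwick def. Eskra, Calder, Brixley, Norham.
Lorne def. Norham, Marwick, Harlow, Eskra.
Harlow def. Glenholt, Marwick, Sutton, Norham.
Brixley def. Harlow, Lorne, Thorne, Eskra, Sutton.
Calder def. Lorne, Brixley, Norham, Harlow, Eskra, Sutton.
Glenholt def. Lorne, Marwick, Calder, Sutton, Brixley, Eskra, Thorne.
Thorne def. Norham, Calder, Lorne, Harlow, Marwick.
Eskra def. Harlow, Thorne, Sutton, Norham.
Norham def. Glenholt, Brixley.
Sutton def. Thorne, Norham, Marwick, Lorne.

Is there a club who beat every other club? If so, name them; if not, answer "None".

None

Highest win total is Glenholt with 7 (out of 9 possible).
Glenholt lost to Harlow, Norham, so no club went undefeated.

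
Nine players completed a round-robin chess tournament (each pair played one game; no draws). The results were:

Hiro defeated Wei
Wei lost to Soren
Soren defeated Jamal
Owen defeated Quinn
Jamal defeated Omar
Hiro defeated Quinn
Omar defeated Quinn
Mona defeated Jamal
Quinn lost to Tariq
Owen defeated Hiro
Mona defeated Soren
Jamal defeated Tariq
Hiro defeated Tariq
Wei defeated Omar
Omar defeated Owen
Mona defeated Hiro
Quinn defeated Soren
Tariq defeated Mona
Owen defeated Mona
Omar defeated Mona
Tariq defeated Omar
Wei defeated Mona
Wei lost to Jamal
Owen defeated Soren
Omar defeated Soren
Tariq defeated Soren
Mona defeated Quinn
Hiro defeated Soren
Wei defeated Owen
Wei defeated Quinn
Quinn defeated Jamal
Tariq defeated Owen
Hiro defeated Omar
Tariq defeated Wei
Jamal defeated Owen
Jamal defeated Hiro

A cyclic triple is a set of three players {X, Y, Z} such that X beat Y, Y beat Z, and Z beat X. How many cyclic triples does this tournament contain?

23

Win totals: Owen 4, Hiro 5, Mona 4, Soren 2, Quinn 2, Wei 4, Jamal 5, Omar 4, Tariq 6.
A player with w wins dominates both others in C(w,2) triples; summing gives 6 + 10 + 6 + 1 + 1 + 6 + 10 + 6 + 15 = 61 transitive triples.
Total triples C(9,3) = 84, so cyclic triples = 84 − 61 = 23.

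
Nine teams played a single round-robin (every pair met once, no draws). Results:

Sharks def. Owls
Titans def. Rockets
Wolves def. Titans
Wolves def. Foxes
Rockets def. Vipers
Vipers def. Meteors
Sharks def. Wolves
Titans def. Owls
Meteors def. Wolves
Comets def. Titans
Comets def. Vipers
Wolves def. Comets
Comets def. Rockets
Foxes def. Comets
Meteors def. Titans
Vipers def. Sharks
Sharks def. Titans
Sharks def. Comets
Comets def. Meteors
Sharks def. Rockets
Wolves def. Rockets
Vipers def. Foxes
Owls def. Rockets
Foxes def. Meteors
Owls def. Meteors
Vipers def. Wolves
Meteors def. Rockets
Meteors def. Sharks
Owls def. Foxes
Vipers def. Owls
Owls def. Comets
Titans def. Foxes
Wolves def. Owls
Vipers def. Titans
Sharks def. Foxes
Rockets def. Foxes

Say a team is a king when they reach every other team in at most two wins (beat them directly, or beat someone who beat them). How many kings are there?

6

Owls reaches everyone (king).
Titans cannot reach Sharks, Wolves in two steps.
Meteors reaches everyone (king).
Foxes cannot reach Owls in two steps.
Sharks reaches everyone (king).
Wolves cannot reach Sharks in two steps.
Comets reaches everyone (king).
Vipers reaches everyone (king).
Rockets reaches everyone (king).
Kings: Owls, Meteors, Sharks, Comets, Vipers, Rockets — 6.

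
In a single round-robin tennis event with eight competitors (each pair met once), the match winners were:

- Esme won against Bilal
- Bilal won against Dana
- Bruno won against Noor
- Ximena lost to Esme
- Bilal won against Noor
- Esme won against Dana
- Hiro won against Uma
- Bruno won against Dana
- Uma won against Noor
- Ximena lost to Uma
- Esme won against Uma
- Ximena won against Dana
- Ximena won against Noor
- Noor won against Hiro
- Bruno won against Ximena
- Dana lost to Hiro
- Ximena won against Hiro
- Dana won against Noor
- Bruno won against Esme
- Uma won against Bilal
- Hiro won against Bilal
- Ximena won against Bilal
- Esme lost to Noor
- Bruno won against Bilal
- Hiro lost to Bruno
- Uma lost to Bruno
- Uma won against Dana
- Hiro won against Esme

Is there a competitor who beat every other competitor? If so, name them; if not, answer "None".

Bruno has 7 wins out of 7 opponents — a perfect record.

Bruno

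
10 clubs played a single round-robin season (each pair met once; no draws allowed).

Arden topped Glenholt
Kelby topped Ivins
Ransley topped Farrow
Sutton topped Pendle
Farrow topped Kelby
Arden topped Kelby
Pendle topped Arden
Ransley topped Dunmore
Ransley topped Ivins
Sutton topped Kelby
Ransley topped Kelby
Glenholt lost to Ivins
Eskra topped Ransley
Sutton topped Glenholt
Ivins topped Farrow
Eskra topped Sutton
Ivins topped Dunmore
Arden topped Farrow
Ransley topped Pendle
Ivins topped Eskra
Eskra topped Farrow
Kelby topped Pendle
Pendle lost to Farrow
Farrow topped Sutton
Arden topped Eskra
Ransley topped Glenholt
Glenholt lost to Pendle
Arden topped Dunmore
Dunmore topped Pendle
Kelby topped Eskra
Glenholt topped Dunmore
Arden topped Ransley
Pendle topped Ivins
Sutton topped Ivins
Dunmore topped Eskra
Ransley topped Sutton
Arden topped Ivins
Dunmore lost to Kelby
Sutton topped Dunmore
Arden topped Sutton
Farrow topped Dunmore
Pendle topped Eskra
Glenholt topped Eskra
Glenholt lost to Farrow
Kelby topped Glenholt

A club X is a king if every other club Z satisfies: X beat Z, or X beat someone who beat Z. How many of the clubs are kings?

Kelby reaches everyone (king).
Ivins cannot reach Arden in two steps.
Dunmore cannot reach Kelby in two steps.
Farrow cannot reach Ransley in two steps.
Sutton cannot reach Ransley in two steps.
Eskra cannot reach Arden in two steps.
Ransley reaches everyone (king).
Arden reaches everyone (king).
Glenholt cannot reach Kelby, Ivins, Arden in two steps.
Pendle reaches everyone (king).
Kings: Kelby, Ransley, Arden, Pendle — 4.

4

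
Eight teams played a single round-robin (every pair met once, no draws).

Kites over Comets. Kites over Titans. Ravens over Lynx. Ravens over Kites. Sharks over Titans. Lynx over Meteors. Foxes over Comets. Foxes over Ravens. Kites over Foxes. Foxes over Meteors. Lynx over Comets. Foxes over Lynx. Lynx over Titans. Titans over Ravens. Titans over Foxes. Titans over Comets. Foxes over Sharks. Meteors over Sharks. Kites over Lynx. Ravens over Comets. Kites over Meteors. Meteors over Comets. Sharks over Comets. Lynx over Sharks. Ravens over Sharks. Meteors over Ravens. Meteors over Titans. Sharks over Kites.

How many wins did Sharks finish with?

Sharks' results: beat Titans, Comets, Kites; lost to Foxes, Meteors, Ravens, Lynx.
That is 3 wins.

3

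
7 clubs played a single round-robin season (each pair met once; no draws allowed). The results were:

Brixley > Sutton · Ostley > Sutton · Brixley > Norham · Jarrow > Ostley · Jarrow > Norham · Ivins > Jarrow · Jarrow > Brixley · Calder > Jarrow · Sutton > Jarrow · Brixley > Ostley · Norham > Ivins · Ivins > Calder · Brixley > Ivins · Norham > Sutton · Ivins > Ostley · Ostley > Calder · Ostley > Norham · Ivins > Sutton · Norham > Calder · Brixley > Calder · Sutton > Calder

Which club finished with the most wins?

Brixley

Win totals: Ostley 3, Jarrow 3, Norham 3, Calder 1, Ivins 4, Sutton 2, Brixley 5.
Brixley leads with 5 wins (next highest: 4).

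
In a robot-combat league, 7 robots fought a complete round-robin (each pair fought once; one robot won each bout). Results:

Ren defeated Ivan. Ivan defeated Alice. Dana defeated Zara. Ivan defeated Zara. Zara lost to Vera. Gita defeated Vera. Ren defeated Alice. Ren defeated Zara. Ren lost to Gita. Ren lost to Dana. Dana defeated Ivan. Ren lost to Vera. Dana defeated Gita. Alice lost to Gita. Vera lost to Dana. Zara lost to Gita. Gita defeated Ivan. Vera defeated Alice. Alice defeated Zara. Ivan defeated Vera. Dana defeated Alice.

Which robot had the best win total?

Dana

Win totals: Alice 1, Ivan 3, Dana 6, Ren 3, Vera 3, Zara 0, Gita 5.
Dana leads with 6 wins (next highest: 5).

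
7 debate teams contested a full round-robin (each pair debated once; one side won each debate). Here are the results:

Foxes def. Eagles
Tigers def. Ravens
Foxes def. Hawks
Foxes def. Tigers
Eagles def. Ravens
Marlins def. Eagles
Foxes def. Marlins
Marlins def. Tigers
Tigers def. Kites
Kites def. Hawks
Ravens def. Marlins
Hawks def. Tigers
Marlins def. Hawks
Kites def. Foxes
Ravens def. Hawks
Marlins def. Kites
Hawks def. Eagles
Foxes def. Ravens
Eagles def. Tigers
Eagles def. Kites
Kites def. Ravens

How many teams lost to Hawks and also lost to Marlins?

Hawks beat: Eagles, Tigers.
Marlins beat: Hawks, Kites, Eagles, Tigers.
Both beat: Eagles, Tigers — 2.

2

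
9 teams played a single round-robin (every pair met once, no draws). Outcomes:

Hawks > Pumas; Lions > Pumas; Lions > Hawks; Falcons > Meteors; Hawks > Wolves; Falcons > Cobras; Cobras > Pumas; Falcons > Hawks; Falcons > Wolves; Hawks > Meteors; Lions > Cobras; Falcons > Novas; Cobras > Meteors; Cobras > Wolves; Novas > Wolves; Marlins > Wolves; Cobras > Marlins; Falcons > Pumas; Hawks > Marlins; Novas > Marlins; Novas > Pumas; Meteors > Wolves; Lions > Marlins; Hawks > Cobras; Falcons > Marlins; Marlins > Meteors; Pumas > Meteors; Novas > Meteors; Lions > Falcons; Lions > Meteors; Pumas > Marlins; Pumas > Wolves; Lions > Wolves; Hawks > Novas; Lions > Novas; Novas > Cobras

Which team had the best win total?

Win totals: Novas 5, Lions 8, Hawks 6, Cobras 4, Falcons 7, Pumas 3, Meteors 1, Marlins 2, Wolves 0.
Lions leads with 8 wins (next highest: 7).

Lions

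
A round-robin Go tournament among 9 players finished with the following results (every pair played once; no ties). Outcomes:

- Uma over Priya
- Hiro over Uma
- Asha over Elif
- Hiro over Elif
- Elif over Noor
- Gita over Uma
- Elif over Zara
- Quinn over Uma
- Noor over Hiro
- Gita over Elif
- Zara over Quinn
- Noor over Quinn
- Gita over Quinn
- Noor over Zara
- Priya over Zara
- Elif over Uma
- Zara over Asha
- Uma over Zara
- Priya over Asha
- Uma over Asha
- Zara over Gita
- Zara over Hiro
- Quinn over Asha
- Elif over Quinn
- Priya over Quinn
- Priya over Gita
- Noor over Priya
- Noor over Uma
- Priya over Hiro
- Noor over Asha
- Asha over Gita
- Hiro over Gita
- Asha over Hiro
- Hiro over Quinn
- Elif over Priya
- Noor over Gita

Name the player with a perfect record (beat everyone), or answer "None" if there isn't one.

None

Highest win total is Noor with 7 (out of 8 possible).
Noor lost to Elif, so no player went undefeated.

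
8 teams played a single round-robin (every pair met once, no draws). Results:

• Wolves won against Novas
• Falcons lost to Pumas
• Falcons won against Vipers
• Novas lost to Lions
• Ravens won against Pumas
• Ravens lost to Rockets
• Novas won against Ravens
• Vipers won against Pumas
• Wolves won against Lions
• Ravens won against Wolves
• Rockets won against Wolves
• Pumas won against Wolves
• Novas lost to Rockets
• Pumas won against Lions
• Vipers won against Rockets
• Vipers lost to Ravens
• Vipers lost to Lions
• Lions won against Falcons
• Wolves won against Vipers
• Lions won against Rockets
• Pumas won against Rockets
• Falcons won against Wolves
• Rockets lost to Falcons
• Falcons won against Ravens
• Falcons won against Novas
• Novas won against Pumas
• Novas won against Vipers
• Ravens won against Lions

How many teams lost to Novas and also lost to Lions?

1

Novas beat: Vipers, Pumas, Ravens.
Lions beat: Vipers, Novas, Rockets, Falcons.
Both beat: Vipers — 1.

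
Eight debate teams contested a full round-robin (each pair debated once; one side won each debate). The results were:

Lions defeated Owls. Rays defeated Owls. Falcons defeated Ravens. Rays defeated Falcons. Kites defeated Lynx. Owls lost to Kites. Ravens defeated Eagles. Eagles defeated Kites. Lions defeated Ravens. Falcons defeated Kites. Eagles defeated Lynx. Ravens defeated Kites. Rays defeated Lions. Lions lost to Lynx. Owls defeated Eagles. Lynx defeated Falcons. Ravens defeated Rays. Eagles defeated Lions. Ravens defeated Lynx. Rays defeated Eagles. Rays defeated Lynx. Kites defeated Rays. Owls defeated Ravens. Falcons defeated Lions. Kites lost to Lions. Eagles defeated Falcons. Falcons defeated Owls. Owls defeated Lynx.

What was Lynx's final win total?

2

Lynx's results: beat Lions, Falcons; lost to Rays, Kites, Eagles, Ravens, Owls.
That is 2 wins.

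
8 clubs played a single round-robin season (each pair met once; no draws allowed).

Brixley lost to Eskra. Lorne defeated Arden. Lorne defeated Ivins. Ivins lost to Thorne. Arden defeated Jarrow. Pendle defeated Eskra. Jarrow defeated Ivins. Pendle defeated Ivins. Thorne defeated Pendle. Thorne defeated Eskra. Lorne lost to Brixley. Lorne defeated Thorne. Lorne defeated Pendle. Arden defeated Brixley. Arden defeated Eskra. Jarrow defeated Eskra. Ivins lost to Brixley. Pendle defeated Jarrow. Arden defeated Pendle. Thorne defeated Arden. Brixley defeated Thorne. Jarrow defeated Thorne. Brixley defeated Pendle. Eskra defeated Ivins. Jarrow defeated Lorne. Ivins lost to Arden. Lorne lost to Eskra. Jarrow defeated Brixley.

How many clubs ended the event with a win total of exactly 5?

2

Win totals: Brixley 4, Lorne 4, Thorne 4, Ivins 0, Pendle 3, Jarrow 5, Eskra 3, Arden 5.
Exactly 5: Jarrow, Arden — 2 clubs.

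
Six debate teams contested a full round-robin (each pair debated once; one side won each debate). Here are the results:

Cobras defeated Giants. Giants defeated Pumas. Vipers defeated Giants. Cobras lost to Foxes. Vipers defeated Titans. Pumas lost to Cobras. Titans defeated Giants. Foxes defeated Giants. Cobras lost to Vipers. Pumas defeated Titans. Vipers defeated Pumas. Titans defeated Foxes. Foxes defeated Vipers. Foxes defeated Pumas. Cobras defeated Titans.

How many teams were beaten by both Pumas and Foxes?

0

Pumas beat: Titans.
Foxes beat: Cobras, Vipers, Pumas, Giants.
No one was beaten by both.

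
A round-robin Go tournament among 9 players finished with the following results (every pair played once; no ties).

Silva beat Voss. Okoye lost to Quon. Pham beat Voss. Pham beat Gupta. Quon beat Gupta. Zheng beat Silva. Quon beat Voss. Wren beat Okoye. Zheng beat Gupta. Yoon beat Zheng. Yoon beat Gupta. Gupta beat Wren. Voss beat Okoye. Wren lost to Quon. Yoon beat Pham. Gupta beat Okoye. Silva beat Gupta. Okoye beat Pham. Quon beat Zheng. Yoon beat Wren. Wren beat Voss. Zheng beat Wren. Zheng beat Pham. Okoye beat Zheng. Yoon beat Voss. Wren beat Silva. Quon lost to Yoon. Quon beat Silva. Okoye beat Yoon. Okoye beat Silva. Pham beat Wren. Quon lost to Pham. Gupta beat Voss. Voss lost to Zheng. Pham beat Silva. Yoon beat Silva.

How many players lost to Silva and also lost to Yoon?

Silva beat: Gupta, Voss.
Yoon beat: Quon, Silva, Pham, Wren, Zheng, Gupta, Voss.
Both beat: Gupta, Voss — 2.

2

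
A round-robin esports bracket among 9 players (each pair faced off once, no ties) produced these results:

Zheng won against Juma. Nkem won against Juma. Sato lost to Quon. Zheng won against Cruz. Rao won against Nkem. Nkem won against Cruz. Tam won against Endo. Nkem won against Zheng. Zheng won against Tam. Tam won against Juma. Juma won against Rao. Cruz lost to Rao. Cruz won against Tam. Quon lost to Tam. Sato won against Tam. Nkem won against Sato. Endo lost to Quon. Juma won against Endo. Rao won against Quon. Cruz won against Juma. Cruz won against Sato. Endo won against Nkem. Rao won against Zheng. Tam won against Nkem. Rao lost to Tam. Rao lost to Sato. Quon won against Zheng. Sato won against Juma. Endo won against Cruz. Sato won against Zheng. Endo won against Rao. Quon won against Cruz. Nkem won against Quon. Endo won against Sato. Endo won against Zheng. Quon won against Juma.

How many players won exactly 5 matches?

4

Win totals: Cruz 3, Zheng 3, Juma 2, Endo 5, Nkem 5, Tam 5, Rao 4, Quon 5, Sato 4.
Exactly 5: Endo, Nkem, Tam, Quon — 4 players.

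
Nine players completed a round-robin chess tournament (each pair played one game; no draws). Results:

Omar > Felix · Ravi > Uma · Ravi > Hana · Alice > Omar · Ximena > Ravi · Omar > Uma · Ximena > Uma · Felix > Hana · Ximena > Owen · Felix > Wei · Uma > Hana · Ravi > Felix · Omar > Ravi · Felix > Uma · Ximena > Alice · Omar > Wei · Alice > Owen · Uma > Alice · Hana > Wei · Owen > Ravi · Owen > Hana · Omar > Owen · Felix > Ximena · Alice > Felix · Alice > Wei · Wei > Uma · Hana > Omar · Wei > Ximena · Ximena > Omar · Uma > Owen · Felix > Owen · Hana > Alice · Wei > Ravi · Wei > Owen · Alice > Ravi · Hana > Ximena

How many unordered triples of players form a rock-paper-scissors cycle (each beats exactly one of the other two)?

Win totals: Alice 5, Wei 4, Uma 3, Owen 2, Omar 5, Ravi 3, Felix 5, Ximena 5, Hana 4.
A player with w wins dominates both others in C(w,2) triples; summing gives 10 + 6 + 3 + 1 + 10 + 3 + 10 + 10 + 6 = 59 transitive triples.
Total triples C(9,3) = 84, so cyclic triples = 84 − 59 = 25.

25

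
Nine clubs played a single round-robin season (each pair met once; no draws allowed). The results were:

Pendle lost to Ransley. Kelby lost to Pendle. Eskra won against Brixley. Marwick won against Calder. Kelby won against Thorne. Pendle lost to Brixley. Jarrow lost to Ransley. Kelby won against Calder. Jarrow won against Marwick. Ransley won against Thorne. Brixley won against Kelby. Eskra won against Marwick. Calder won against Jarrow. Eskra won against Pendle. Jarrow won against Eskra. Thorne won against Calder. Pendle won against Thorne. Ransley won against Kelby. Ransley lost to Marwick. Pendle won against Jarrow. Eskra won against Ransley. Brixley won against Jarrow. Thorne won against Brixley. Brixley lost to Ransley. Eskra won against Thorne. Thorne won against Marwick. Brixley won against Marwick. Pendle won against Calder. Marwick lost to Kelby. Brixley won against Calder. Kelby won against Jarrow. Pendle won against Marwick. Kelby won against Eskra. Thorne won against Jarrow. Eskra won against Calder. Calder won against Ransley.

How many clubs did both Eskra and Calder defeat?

1

Eskra beat: Calder, Marwick, Pendle, Brixley, Ransley, Thorne.
Calder beat: Ransley, Jarrow.
Both beat: Ransley — 1.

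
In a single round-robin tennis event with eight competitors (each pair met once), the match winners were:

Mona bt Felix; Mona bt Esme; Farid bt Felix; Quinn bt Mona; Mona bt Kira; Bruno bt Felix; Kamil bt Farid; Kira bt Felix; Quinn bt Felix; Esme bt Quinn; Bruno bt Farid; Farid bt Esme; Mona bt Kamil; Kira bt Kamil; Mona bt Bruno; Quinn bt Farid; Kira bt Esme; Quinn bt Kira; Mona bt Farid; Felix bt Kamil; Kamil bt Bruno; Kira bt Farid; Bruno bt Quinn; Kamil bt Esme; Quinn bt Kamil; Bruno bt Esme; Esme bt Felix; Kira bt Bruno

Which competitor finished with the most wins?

Mona

Win totals: Bruno 4, Kamil 3, Quinn 5, Esme 2, Farid 2, Kira 5, Mona 6, Felix 1.
Mona leads with 6 wins (next highest: 5).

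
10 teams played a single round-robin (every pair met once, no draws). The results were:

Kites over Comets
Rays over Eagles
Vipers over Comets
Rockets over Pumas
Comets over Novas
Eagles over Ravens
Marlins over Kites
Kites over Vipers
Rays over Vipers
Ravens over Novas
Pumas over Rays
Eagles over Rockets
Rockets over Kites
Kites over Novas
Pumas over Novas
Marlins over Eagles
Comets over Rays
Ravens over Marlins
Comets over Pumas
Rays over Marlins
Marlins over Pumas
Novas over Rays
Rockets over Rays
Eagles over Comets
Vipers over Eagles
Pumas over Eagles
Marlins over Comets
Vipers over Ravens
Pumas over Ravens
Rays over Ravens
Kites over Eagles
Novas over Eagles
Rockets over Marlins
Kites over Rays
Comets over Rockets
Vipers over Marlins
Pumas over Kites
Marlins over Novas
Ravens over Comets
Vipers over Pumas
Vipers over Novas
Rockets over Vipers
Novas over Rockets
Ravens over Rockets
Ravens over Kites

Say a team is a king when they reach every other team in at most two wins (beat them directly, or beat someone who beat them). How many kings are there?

Pumas reaches everyone (king).
Novas reaches everyone (king).
Ravens reaches everyone (king).
Eagles reaches everyone (king).
Vipers reaches everyone (king).
Rays reaches everyone (king).
Marlins reaches everyone (king).
Kites reaches everyone (king).
Rockets reaches everyone (king).
Comets reaches everyone (king).
Kings: Pumas, Novas, Ravens, Eagles, Vipers, Rays, Marlins, Kites, Rockets, Comets — 10.

10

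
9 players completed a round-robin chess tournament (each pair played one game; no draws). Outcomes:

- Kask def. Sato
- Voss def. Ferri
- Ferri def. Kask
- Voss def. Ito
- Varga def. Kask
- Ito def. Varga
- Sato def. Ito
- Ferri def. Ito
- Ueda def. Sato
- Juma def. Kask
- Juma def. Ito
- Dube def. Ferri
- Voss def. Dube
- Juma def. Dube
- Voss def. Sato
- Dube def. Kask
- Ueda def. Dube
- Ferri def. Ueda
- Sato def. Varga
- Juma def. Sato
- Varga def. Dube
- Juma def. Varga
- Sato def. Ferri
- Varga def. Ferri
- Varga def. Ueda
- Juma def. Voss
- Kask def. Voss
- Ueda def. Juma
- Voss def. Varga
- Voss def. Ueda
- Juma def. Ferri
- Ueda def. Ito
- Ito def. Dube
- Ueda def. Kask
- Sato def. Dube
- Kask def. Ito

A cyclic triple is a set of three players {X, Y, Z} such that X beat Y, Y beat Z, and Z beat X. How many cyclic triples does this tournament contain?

18

Win totals: Varga 4, Ito 2, Voss 6, Dube 2, Sato 4, Ueda 5, Kask 3, Juma 7, Ferri 3.
A player with w wins dominates both others in C(w,2) triples; summing gives 6 + 1 + 15 + 1 + 6 + 10 + 3 + 21 + 3 = 66 transitive triples.
Total triples C(9,3) = 84, so cyclic triples = 84 − 66 = 18.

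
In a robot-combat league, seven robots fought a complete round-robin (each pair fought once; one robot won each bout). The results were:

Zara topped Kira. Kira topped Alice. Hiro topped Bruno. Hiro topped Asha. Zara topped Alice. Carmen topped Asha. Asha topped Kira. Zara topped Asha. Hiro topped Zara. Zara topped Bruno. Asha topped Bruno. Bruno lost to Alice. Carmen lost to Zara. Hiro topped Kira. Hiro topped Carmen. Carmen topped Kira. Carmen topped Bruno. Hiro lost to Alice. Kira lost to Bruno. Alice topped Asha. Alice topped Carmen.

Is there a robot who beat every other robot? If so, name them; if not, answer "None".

Highest win total is Zara with 5 (out of 6 possible).
Zara lost to Hiro, so no robot went undefeated.

None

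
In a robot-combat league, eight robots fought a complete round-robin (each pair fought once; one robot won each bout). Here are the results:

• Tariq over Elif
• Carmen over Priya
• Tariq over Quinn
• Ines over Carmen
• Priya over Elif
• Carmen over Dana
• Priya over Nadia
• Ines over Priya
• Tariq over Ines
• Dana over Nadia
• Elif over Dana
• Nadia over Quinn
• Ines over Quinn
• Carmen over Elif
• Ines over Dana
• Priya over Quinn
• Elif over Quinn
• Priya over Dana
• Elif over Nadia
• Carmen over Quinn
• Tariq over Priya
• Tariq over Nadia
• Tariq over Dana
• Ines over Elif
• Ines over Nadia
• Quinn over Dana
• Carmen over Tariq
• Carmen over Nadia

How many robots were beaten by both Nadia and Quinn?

Nadia beat: Quinn.
Quinn beat: Dana.
No one was beaten by both.

0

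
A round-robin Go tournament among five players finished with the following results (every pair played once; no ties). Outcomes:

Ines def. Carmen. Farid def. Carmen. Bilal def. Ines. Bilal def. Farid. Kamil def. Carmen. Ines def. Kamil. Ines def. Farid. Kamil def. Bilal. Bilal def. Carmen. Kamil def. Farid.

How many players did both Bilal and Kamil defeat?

2

Bilal beat: Carmen, Ines, Farid.
Kamil beat: Carmen, Bilal, Farid.
Both beat: Carmen, Farid — 2.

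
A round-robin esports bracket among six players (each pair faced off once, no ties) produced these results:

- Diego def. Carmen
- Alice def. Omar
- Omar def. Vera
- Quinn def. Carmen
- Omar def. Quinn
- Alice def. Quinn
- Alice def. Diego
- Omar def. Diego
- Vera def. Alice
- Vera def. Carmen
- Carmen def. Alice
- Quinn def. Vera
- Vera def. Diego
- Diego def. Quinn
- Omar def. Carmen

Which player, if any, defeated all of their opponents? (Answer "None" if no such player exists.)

Highest win total is Omar with 4 (out of 5 possible).
Omar lost to Alice, so no player went undefeated.

None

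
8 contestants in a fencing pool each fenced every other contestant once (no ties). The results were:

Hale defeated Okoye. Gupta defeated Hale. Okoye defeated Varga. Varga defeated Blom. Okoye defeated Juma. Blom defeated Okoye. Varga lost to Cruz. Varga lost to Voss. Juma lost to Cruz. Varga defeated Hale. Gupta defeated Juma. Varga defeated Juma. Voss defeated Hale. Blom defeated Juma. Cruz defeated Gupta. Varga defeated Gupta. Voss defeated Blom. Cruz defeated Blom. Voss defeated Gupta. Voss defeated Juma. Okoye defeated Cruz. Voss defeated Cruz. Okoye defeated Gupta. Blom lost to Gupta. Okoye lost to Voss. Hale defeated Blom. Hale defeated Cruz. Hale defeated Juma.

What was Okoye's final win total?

4

Okoye's results: beat Juma, Varga, Gupta, Cruz; lost to Hale, Blom, Voss.
That is 4 wins.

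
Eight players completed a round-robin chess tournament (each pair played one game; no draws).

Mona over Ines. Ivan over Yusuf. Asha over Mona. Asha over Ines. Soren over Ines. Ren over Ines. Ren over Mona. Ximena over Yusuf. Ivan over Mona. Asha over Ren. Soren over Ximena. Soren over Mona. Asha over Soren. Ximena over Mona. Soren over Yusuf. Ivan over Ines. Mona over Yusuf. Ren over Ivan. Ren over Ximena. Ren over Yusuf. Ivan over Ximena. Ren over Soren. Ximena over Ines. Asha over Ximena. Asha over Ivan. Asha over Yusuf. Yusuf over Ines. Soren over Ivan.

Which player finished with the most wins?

Asha

Win totals: Ren 6, Soren 5, Ximena 3, Mona 2, Asha 7, Ines 0, Yusuf 1, Ivan 4.
Asha leads with 7 wins (next highest: 6).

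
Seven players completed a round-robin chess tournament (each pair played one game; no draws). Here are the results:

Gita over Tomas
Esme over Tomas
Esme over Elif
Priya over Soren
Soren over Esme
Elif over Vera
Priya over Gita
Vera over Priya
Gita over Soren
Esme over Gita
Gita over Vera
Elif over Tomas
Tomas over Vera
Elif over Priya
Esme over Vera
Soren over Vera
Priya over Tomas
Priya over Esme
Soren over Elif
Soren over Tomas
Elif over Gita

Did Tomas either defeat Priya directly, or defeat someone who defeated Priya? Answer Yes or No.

Tomas did not beat Priya directly.
Tomas beat Vera. Of those, Vera beat Priya.

Yes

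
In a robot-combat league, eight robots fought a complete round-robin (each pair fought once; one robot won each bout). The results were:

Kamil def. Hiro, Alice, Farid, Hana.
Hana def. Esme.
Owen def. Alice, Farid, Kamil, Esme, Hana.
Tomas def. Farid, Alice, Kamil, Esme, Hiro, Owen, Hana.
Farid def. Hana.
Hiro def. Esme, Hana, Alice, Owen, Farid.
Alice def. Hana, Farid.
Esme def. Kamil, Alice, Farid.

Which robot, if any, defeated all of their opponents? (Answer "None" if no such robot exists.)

Tomas

Tomas has 7 wins out of 7 opponents — a perfect record.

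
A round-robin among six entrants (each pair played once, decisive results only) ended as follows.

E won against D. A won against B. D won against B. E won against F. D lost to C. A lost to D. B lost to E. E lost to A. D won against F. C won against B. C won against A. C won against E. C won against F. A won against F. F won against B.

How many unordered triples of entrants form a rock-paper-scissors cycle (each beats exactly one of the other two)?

1

Of the C(6,3) = 20 triples, the cyclic ones are: {A, D, E}.
That is 1.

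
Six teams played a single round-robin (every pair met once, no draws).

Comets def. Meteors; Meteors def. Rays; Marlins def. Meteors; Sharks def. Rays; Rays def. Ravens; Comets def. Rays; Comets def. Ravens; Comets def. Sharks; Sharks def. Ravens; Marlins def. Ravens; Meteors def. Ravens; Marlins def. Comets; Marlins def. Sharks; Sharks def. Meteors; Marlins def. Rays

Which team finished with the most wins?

Win totals: Ravens 0, Sharks 3, Rays 1, Meteors 2, Marlins 5, Comets 4.
Marlins leads with 5 wins (next highest: 4).

Marlins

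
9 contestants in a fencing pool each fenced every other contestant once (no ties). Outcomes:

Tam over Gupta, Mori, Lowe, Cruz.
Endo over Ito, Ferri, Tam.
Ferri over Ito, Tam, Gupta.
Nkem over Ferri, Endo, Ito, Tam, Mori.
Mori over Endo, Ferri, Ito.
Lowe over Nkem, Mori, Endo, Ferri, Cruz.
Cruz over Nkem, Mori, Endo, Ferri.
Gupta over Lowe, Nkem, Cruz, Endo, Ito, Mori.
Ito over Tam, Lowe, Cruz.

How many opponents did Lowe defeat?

5

Lowe's results: beat Nkem, Ferri, Mori, Endo, Cruz; lost to Gupta, Ito, Tam.
That is 5 wins.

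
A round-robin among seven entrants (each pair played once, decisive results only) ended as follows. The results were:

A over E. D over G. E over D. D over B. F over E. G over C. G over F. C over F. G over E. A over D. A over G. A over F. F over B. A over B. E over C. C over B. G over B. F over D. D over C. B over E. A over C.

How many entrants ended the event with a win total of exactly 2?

2

Win totals: A 6, B 1, C 2, D 3, E 2, F 3, G 4.
Exactly 2: C, E — 2 entrants.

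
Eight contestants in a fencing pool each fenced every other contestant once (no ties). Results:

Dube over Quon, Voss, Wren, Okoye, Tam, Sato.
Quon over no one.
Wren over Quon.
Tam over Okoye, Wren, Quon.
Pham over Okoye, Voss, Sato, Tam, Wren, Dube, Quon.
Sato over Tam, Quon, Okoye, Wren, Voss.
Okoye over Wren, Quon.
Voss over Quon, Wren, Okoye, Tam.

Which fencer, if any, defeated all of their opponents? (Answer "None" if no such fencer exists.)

Pham

Pham has 7 wins out of 7 opponents — a perfect record.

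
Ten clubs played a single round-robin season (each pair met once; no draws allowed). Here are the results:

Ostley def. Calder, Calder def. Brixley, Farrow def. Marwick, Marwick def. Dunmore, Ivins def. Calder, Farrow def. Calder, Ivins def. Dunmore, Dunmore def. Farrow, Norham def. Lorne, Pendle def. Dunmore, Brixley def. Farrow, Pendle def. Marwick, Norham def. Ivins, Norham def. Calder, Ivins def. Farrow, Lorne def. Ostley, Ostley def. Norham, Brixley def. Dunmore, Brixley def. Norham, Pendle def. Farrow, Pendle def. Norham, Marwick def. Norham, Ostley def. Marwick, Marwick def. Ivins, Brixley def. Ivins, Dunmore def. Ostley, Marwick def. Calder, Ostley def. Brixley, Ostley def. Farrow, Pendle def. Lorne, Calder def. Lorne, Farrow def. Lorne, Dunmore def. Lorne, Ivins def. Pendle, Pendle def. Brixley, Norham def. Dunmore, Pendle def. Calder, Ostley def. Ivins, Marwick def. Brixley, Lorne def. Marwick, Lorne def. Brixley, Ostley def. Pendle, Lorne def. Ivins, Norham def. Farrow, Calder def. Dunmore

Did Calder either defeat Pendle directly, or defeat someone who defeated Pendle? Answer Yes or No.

Calder did not beat Pendle directly.
Calder beat Dunmore, Brixley, Lorne, but each of them lost to Pendle. No two-step path.

No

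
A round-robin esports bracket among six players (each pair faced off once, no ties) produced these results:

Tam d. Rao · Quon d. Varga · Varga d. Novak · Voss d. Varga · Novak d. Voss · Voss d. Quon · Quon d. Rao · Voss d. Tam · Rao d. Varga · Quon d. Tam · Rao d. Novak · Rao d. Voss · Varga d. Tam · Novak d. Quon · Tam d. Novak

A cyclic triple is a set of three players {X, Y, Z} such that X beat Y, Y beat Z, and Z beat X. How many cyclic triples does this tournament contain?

8

Win totals: Quon 3, Varga 2, Rao 3, Tam 2, Voss 3, Novak 2.
A player with w wins dominates both others in C(w,2) triples; summing gives 3 + 1 + 3 + 1 + 3 + 1 = 12 transitive triples.
Total triples C(6,3) = 20, so cyclic triples = 20 − 12 = 8.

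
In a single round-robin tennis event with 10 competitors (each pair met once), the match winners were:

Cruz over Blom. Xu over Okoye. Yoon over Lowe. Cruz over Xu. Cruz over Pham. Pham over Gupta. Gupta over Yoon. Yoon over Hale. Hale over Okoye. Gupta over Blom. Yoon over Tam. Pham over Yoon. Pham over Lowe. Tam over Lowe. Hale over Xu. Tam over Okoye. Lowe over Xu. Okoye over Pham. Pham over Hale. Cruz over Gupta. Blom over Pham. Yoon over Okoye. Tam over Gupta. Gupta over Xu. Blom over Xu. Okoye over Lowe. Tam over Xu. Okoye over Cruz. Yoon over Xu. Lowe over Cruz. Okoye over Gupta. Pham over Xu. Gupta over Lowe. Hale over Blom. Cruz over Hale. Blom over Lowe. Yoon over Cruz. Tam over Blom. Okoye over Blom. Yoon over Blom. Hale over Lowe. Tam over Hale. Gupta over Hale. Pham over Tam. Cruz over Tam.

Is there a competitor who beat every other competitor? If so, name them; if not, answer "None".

Highest win total is Yoon with 7 (out of 9 possible).
Yoon lost to Pham, Gupta, so no competitor went undefeated.

None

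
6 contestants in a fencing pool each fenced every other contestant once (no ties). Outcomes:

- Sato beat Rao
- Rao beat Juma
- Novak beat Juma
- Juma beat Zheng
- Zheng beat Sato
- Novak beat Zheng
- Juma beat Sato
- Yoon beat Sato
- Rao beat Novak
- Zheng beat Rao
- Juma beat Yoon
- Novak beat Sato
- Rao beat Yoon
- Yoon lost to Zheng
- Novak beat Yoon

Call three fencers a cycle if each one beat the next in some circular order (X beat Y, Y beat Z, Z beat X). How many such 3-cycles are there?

Of the C(6,3) = 20 triples, the cyclic ones are: {Rao, Zheng, Novak}; {Rao, Zheng, Juma}; {Rao, Sato, Novak}; {Rao, Sato, Yoon}; {Rao, Sato, Juma}.
That is 5.

5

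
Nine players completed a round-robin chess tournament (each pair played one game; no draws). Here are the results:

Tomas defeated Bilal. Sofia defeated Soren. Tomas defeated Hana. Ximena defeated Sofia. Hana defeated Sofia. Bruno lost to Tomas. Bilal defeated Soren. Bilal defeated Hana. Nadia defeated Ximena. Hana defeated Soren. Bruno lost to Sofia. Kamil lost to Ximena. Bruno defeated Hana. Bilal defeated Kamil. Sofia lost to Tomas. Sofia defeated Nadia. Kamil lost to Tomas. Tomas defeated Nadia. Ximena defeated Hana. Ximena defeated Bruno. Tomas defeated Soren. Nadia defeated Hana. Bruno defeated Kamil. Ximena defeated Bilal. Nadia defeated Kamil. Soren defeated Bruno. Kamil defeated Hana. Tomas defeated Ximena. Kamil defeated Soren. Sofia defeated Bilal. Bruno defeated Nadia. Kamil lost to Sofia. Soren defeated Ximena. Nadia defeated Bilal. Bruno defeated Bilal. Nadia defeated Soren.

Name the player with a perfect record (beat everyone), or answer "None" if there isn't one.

Tomas

Tomas has 8 wins out of 8 opponents — a perfect record.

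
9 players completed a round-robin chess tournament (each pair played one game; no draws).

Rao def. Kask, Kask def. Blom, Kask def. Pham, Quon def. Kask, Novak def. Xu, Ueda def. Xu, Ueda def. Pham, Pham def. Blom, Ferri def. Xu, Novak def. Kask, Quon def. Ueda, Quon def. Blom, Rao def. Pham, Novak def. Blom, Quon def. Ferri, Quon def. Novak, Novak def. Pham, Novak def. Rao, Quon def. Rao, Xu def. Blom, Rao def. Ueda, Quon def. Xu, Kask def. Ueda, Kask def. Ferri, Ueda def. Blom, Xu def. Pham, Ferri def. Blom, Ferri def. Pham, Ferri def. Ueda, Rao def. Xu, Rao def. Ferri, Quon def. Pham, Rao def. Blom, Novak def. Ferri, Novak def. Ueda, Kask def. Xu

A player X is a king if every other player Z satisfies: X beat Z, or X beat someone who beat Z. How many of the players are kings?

1

Pham cannot reach Xu, Quon, Ferri, Rao, Kask, Ueda, Novak in two steps.
Xu cannot reach Quon, Ferri, Rao, Kask, Ueda, Novak in two steps.
Quon reaches everyone (king).
Ferri cannot reach Quon, Rao, Kask, Novak in two steps.
Blom cannot reach Pham, Xu, Quon, Ferri, Rao, Kask, Ueda, Novak in two steps.
Rao cannot reach Quon, Novak in two steps.
Kask cannot reach Quon, Rao, Novak in two steps.
Ueda cannot reach Quon, Ferri, Rao, Kask, Novak in two steps.
Novak cannot reach Quon in two steps.
Kings: Quon — 1.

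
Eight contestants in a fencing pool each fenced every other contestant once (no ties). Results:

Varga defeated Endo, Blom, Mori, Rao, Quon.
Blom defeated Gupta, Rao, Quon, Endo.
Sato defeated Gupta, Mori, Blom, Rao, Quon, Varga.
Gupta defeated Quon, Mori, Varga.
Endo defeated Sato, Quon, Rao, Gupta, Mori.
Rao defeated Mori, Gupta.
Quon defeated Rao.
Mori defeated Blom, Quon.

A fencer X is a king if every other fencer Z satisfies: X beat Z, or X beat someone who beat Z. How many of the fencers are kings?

Endo reaches everyone (king).
Varga reaches everyone (king).
Mori cannot reach Varga, Sato in two steps.
Quon cannot reach Endo, Varga, Blom, Sato in two steps.
Blom reaches everyone (king).
Sato reaches everyone (king).
Rao cannot reach Endo, Sato in two steps.
Gupta cannot reach Sato in two steps.
Kings: Endo, Varga, Blom, Sato — 4.

4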